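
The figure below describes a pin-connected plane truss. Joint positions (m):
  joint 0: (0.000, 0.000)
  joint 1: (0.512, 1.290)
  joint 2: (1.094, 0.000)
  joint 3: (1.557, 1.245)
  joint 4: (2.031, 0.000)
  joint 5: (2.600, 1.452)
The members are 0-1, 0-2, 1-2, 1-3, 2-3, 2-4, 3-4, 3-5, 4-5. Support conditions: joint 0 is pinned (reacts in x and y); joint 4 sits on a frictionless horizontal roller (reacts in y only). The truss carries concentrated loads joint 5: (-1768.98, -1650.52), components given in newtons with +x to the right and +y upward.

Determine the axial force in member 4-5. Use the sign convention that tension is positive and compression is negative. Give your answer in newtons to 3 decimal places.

N=6 nodes, M=9 members, R=3 reactions → 2N=12, M+R=12
member 0 (0-1): L=1.3879, (cx,cy)=(0.3689,0.9295)
member 1 (0-2): L=1.0940, (cx,cy)=(1.0000,0.0000)
member 2 (1-2): L=1.4152, (cx,cy)=(0.4112,-0.9115)
member 3 (1-3): L=1.0460, (cx,cy)=(0.9991,-0.0430)
member 4 (2-3): L=1.3283, (cx,cy)=(0.3486,0.9373)
member 5 (2-4): L=0.9370, (cx,cy)=(1.0000,0.0000)
member 6 (3-4): L=1.3322, (cx,cy)=(0.3558,-0.9346)
member 7 (3-5): L=1.0633, (cx,cy)=(0.9809,0.1947)
member 8 (4-5): L=1.5595, (cx,cy)=(0.3649,0.9311)
solve A·x = −loads:
  F[0-1] = -863.1519 N (compression)
  F[0-2] = -1450.5591 N (compression)
  F[1-2] = +912.9216 N (tension)
  F[1-3] = -694.4992 N (compression)
  F[2-3] = -887.8308 N (compression)
  F[2-4] = -765.6575 N (compression)
  F[3-4] = +600.0409 N (tension)
  F[3-5] = -1240.5549 N (compression)
  F[4-5] = -1513.3481 N (compression)
  Rx@0 = +1768.9800 N
  Ry@0 = +802.2713 N
  Ry@4 = +848.2487 N

-1513.348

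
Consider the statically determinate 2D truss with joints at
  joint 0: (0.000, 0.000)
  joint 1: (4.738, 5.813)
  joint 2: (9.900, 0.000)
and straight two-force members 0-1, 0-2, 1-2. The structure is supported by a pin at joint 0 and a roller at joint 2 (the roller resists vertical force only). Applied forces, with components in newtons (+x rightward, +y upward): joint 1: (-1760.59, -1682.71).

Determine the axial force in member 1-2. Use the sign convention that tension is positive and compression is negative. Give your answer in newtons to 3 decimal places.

305.519

N=3 nodes, M=3 members, R=3 reactions → 2N=6, M+R=6
member 0 (0-1): L=7.4993, (cx,cy)=(0.6318,0.7751)
member 1 (0-2): L=9.9000, (cx,cy)=(1.0000,0.0000)
member 2 (1-2): L=7.7741, (cx,cy)=(0.6640,-0.7477)
solve A·x = −loads:
  F[0-1] = -2465.5698 N (compression)
  F[0-2] = -202.8635 N (compression)
  F[1-2] = +305.5190 N (tension)
  Rx@0 = +1760.5900 N
  Ry@0 = +1911.1574 N
  Ry@2 = -228.4474 N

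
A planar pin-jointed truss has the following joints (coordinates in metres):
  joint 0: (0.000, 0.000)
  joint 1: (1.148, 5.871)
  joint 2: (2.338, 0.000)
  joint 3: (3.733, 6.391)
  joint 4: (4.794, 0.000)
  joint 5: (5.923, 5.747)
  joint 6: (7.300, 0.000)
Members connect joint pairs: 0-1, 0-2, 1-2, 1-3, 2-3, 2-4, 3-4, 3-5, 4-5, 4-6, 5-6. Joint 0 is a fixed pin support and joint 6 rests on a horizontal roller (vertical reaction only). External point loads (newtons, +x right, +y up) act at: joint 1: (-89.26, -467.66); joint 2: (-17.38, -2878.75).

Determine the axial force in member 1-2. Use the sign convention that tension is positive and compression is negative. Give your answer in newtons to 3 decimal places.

N=7 nodes, M=11 members, R=3 reactions → 2N=14, M+R=14
member 0 (0-1): L=5.9822, (cx,cy)=(0.1919,0.9814)
member 1 (0-2): L=2.3380, (cx,cy)=(1.0000,0.0000)
member 2 (1-2): L=5.9904, (cx,cy)=(0.1987,-0.9801)
member 3 (1-3): L=2.6368, (cx,cy)=(0.9804,0.1972)
member 4 (2-3): L=6.5415, (cx,cy)=(0.2133,0.9770)
member 5 (2-4): L=2.4560, (cx,cy)=(1.0000,0.0000)
member 6 (3-4): L=6.4785, (cx,cy)=(0.1638,-0.9865)
member 7 (3-5): L=2.2827, (cx,cy)=(0.9594,-0.2821)
member 8 (4-5): L=5.8568, (cx,cy)=(0.1928,0.9812)
member 9 (4-6): L=2.5060, (cx,cy)=(1.0000,0.0000)
member 10 (5-6): L=5.9097, (cx,cy)=(0.2330,-0.9725)
solve A·x = −loads:
  F[0-1] = -2468.5447 N (compression)
  F[0-2] = +367.0814 N (tension)
  F[1-2] = +1840.7926 N (tension)
  F[1-3] = -765.1646 N (compression)
  F[2-3] = +1099.9466 N (tension)
  F[2-4] = +515.5691 N (tension)
  F[3-4] = -822.8757 N (compression)
  F[3-5] = -396.9275 N (compression)
  F[4-5] = +827.2811 N (tension)
  F[4-6] = +221.3326 N (tension)
  F[5-6] = -949.8920 N (compression)
  Rx@0 = +106.6400 N
  Ry@0 = +2422.6640 N
  Ry@6 = +923.7460 N

1840.793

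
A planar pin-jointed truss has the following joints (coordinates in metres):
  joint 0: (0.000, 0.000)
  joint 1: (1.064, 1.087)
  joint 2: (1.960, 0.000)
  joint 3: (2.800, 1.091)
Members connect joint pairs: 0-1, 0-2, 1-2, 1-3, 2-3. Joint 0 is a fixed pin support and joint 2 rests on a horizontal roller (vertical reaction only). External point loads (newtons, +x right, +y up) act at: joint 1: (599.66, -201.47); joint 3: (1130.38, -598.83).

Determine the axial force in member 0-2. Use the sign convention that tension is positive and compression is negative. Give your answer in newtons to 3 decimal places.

N=4 nodes, M=5 members, R=3 reactions → 2N=8, M+R=8
member 0 (0-1): L=1.5211, (cx,cy)=(0.6995,0.7146)
member 1 (0-2): L=1.9600, (cx,cy)=(1.0000,0.0000)
member 2 (1-2): L=1.4087, (cx,cy)=(0.6361,-0.7716)
member 3 (1-3): L=1.7360, (cx,cy)=(1.0000,0.0023)
member 4 (2-3): L=1.3769, (cx,cy)=(0.6101,0.7924)
solve A·x = −loads:
  F[0-1] = +1576.0867 N (tension)
  F[0-2] = +627.5580 N (tension)
  F[1-2] = -1715.9618 N (compression)
  F[1-3] = +1594.2732 N (tension)
  F[2-3] = -760.3969 N (compression)
  Rx@0 = -1730.0400 N
  Ry@0 = -1126.3138 N
  Ry@2 = +1926.6138 N

627.558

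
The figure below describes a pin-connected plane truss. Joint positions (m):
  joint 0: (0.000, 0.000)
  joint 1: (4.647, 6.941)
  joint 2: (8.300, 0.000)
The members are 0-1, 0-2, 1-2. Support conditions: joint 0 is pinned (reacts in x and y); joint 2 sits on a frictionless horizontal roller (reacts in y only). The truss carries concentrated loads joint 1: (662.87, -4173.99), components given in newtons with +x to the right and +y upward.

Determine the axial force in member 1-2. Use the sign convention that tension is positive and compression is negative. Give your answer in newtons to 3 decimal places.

-3267.239

N=3 nodes, M=3 members, R=3 reactions → 2N=6, M+R=6
member 0 (0-1): L=8.3530, (cx,cy)=(0.5563,0.8310)
member 1 (0-2): L=8.3000, (cx,cy)=(1.0000,0.0000)
member 2 (1-2): L=7.8436, (cx,cy)=(0.4657,-0.8849)
solve A·x = −loads:
  F[0-1] = -1543.6608 N (compression)
  F[0-2] = +1521.6535 N (tension)
  F[1-2] = -3267.2391 N (compression)
  Rx@0 = -662.8700 N
  Ry@0 = +1282.7235 N
  Ry@2 = +2891.2665 N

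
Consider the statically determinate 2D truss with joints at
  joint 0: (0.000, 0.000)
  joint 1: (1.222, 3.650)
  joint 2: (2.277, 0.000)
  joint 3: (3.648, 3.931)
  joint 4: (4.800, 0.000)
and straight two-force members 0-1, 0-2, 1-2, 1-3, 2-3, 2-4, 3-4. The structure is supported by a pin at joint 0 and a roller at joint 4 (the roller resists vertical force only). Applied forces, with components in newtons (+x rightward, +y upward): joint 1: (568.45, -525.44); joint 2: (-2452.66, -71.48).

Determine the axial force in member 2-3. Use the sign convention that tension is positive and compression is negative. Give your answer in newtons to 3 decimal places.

N=5 nodes, M=7 members, R=3 reactions → 2N=10, M+R=10
member 0 (0-1): L=3.8491, (cx,cy)=(0.3175,0.9483)
member 1 (0-2): L=2.2770, (cx,cy)=(1.0000,0.0000)
member 2 (1-2): L=3.7994, (cx,cy)=(0.2777,-0.9607)
member 3 (1-3): L=2.4422, (cx,cy)=(0.9934,0.1151)
member 4 (2-3): L=4.1632, (cx,cy)=(0.3293,0.9442)
member 5 (2-4): L=2.5230, (cx,cy)=(1.0000,0.0000)
member 6 (3-4): L=4.0963, (cx,cy)=(0.2812,-0.9596)
solve A·x = −loads:
  F[0-1] = +3.1800 N (tension)
  F[0-2] = -1885.2196 N (compression)
  F[1-2] = -598.4676 N (compression)
  F[1-3] = -403.9439 N (compression)
  F[2-3] = +684.5992 N (tension)
  F[2-4] = +175.8142 N (tension)
  F[3-4] = -625.1665 N (compression)
  Rx@0 = +1884.2100 N
  Ry@0 = -3.0154 N
  Ry@4 = +599.9354 N

684.599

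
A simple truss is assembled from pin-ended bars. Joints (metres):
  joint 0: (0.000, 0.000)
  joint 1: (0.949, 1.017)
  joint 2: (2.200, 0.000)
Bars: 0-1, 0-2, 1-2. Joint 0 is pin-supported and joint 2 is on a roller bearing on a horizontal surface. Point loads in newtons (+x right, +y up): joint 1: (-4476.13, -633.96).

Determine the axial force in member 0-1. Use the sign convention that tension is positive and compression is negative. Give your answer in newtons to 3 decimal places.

-3323.206

N=3 nodes, M=3 members, R=3 reactions → 2N=6, M+R=6
member 0 (0-1): L=1.3910, (cx,cy)=(0.6822,0.7311)
member 1 (0-2): L=2.2000, (cx,cy)=(1.0000,0.0000)
member 2 (1-2): L=1.6122, (cx,cy)=(0.7759,-0.6308)
solve A·x = −loads:
  F[0-1] = -3323.2059 N (compression)
  F[0-2] = -2208.9013 N (compression)
  F[1-2] = +2846.7306 N (tension)
  Rx@0 = +4476.1300 N
  Ry@0 = +2429.6855 N
  Ry@2 = -1795.7255 N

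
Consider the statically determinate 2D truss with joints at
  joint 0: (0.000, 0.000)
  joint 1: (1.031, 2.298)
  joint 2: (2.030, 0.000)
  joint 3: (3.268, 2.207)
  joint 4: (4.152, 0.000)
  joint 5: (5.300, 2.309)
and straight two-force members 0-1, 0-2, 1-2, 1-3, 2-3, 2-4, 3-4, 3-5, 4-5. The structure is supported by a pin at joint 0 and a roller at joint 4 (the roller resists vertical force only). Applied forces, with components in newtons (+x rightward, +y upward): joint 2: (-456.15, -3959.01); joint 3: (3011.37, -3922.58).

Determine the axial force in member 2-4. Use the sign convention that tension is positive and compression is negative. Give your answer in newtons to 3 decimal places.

2653.108

N=6 nodes, M=9 members, R=3 reactions → 2N=12, M+R=12
member 0 (0-1): L=2.5187, (cx,cy)=(0.4093,0.9124)
member 1 (0-2): L=2.0300, (cx,cy)=(1.0000,0.0000)
member 2 (1-2): L=2.5058, (cx,cy)=(0.3987,-0.9171)
member 3 (1-3): L=2.2389, (cx,cy)=(0.9992,-0.0406)
member 4 (2-3): L=2.5305, (cx,cy)=(0.4892,0.8722)
member 5 (2-4): L=2.1220, (cx,cy)=(1.0000,0.0000)
member 6 (3-4): L=2.3775, (cx,cy)=(0.3718,-0.9283)
member 7 (3-5): L=2.0346, (cx,cy)=(0.9987,0.0501)
member 8 (4-5): L=2.5786, (cx,cy)=(0.4452,0.8954)
solve A·x = −loads:
  F[0-1] = -1378.6165 N (compression)
  F[0-2] = +3119.5441 N (tension)
  F[1-2] = +1421.7139 N (tension)
  F[1-3] = -1132.0719 N (compression)
  F[2-3] = +3044.3792 N (tension)
  F[2-4] = +2653.1078 N (tension)
  F[3-4] = -7135.3524 N (compression)
  F[3-5] = +0.0000 N (tension)
  F[4-5] = -0.0000 N (compression)
  Rx@0 = -2555.2200 N
  Ry@0 = +1257.8243 N
  Ry@4 = +6623.7657 N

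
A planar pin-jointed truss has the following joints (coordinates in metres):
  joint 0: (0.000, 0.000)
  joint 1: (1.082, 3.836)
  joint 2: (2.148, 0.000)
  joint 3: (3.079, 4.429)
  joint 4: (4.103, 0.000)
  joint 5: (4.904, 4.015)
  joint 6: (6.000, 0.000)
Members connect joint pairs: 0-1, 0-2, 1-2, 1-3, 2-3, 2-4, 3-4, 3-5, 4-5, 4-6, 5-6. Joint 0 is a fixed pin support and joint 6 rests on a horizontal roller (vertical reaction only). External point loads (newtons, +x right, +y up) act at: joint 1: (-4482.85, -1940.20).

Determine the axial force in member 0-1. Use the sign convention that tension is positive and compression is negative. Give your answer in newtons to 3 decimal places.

N=7 nodes, M=11 members, R=3 reactions → 2N=14, M+R=14
member 0 (0-1): L=3.9857, (cx,cy)=(0.2715,0.9624)
member 1 (0-2): L=2.1480, (cx,cy)=(1.0000,0.0000)
member 2 (1-2): L=3.9814, (cx,cy)=(0.2677,-0.9635)
member 3 (1-3): L=2.0832, (cx,cy)=(0.9586,0.2847)
member 4 (2-3): L=4.5258, (cx,cy)=(0.2057,0.9786)
member 5 (2-4): L=1.9550, (cx,cy)=(1.0000,0.0000)
member 6 (3-4): L=4.5458, (cx,cy)=(0.2253,-0.9743)
member 7 (3-5): L=1.8714, (cx,cy)=(0.9752,-0.2212)
member 8 (4-5): L=4.0941, (cx,cy)=(0.1956,0.9807)
member 9 (4-6): L=1.8970, (cx,cy)=(1.0000,0.0000)
member 10 (5-6): L=4.1619, (cx,cy)=(0.2633,-0.9647)
solve A·x = −loads:
  F[0-1] = -4630.2351 N (compression)
  F[0-2] = -3225.8704 N (compression)
  F[1-2] = +3330.8486 N (tension)
  F[1-3] = +2434.7745 N (tension)
  F[2-3] = -3279.3722 N (compression)
  F[2-4] = -1659.4450 N (compression)
  F[3-4] = +2317.7136 N (tension)
  F[3-5] = +1166.2516 N (tension)
  F[4-5] = -2302.6444 N (compression)
  F[4-6] = -686.8502 N (compression)
  F[5-6] = +2608.2154 N (tension)
  Rx@0 = +4482.8500 N
  Ry@0 = +4456.3527 N
  Ry@6 = -2516.1527 N

-4630.235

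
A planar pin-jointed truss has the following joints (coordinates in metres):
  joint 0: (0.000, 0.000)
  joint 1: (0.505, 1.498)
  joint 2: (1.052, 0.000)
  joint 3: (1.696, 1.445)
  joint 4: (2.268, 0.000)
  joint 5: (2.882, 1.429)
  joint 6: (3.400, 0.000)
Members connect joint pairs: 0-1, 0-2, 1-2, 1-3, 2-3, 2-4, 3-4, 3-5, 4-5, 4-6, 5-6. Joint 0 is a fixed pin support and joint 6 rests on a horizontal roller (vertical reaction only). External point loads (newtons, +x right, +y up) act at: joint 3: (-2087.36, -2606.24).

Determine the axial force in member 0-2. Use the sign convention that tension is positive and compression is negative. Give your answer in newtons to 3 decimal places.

-1347.958

N=7 nodes, M=11 members, R=3 reactions → 2N=14, M+R=14
member 0 (0-1): L=1.5808, (cx,cy)=(0.3195,0.9476)
member 1 (0-2): L=1.0520, (cx,cy)=(1.0000,0.0000)
member 2 (1-2): L=1.5947, (cx,cy)=(0.3430,-0.9393)
member 3 (1-3): L=1.1922, (cx,cy)=(0.9990,-0.0445)
member 4 (2-3): L=1.5820, (cx,cy)=(0.4071,0.9134)
member 5 (2-4): L=1.2160, (cx,cy)=(1.0000,0.0000)
member 6 (3-4): L=1.5541, (cx,cy)=(0.3681,-0.9298)
member 7 (3-5): L=1.1861, (cx,cy)=(0.9999,-0.0135)
member 8 (4-5): L=1.5553, (cx,cy)=(0.3948,0.9188)
member 9 (4-6): L=1.1320, (cx,cy)=(1.0000,0.0000)
member 10 (5-6): L=1.5200, (cx,cy)=(0.3408,-0.9401)
solve A·x = −loads:
  F[0-1] = -2314.5932 N (compression)
  F[0-2] = -1347.9584 N (compression)
  F[1-2] = +2409.1411 N (tension)
  F[1-3] = -1567.2901 N (compression)
  F[2-3] = -2477.5620 N (compression)
  F[2-4] = +486.9381 N (tension)
  F[3-4] = -439.3821 N (compression)
  F[3-5] = -325.2487 N (compression)
  F[4-5] = +444.6537 N (tension)
  F[4-6] = +149.6820 N (tension)
  F[5-6] = -439.2180 N (compression)
  Rx@0 = +2087.3600 N
  Ry@0 = +2193.3142 N
  Ry@6 = +412.9258 N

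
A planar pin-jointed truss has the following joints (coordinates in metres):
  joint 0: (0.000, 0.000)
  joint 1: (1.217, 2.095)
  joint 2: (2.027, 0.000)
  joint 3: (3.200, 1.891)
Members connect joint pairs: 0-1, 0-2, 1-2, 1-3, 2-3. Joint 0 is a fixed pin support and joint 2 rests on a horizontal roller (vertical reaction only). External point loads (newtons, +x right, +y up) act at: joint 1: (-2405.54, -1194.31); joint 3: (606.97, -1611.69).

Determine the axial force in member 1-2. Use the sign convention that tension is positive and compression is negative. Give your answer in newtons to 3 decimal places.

N=4 nodes, M=5 members, R=3 reactions → 2N=8, M+R=8
member 0 (0-1): L=2.4228, (cx,cy)=(0.5023,0.8647)
member 1 (0-2): L=2.0270, (cx,cy)=(1.0000,0.0000)
member 2 (1-2): L=2.2461, (cx,cy)=(0.3606,-0.9327)
member 3 (1-3): L=1.9935, (cx,cy)=(0.9948,-0.1023)
member 4 (2-3): L=2.2253, (cx,cy)=(0.5271,0.8498)
solve A·x = −loads:
  F[0-1] = -1693.7625 N (compression)
  F[0-2] = -947.7850 N (compression)
  F[1-2] = +123.1847 N (tension)
  F[1-3] = +1518.3032 N (tension)
  F[2-3] = -1713.7438 N (compression)
  Rx@0 = +1798.5700 N
  Ry@0 = +1464.5805 N
  Ry@2 = +1341.4195 N

123.185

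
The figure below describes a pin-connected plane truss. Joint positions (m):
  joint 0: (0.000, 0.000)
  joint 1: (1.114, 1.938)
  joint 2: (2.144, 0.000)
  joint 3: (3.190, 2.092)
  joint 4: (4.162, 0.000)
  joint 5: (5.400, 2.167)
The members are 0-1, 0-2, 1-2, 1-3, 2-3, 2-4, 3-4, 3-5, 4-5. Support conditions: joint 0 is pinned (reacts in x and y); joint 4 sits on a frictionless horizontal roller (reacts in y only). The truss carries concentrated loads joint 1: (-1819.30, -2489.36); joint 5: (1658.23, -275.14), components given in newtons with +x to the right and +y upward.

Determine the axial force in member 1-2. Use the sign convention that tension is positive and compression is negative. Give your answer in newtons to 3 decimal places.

N=6 nodes, M=9 members, R=3 reactions → 2N=12, M+R=12
member 0 (0-1): L=2.2354, (cx,cy)=(0.4984,0.8670)
member 1 (0-2): L=2.1440, (cx,cy)=(1.0000,0.0000)
member 2 (1-2): L=2.1947, (cx,cy)=(0.4693,-0.8830)
member 3 (1-3): L=2.0817, (cx,cy)=(0.9973,0.0740)
member 4 (2-3): L=2.3389, (cx,cy)=(0.4472,0.8944)
member 5 (2-4): L=2.0180, (cx,cy)=(1.0000,0.0000)
member 6 (3-4): L=2.3068, (cx,cy)=(0.4214,-0.9069)
member 7 (3-5): L=2.2113, (cx,cy)=(0.9994,0.0339)
member 8 (4-5): L=2.4957, (cx,cy)=(0.4961,0.8683)
solve A·x = −loads:
  F[0-1] = -1989.6556 N (compression)
  F[0-2] = +830.4817 N (tension)
  F[1-2] = -765.8979 N (compression)
  F[1-3] = +1190.4543 N (tension)
  F[2-3] = +756.1411 N (tension)
  F[2-4] = +132.8811 N (tension)
  F[3-4] = -773.5808 N (compression)
  F[3-5] = +1852.3753 N (tension)
  F[4-5] = -389.2320 N (compression)
  Rx@0 = +161.0700 N
  Ry@0 = +1724.9796 N
  Ry@4 = +1039.5204 N

-765.898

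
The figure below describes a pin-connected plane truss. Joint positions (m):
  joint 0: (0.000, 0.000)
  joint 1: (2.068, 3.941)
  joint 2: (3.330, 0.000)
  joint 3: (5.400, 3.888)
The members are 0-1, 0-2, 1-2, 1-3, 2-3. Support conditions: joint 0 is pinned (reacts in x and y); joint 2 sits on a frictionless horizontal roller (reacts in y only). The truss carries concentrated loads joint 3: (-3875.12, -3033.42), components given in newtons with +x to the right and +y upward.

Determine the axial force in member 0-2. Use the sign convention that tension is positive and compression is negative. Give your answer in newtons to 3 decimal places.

N=4 nodes, M=5 members, R=3 reactions → 2N=8, M+R=8
member 0 (0-1): L=4.4506, (cx,cy)=(0.4647,0.8855)
member 1 (0-2): L=3.3300, (cx,cy)=(1.0000,0.0000)
member 2 (1-2): L=4.1381, (cx,cy)=(0.3050,-0.9524)
member 3 (1-3): L=3.3324, (cx,cy)=(0.9999,-0.0159)
member 4 (2-3): L=4.4047, (cx,cy)=(0.4700,0.8827)
solve A·x = −loads:
  F[0-1] = -2980.0642 N (compression)
  F[0-2] = -2490.4232 N (compression)
  F[1-2] = +2808.2515 N (tension)
  F[1-3] = -2241.4089 N (compression)
  F[2-3] = -3476.9409 N (compression)
  Rx@0 = +3875.1200 N
  Ry@0 = +2638.8250 N
  Ry@2 = +394.5950 N

-2490.423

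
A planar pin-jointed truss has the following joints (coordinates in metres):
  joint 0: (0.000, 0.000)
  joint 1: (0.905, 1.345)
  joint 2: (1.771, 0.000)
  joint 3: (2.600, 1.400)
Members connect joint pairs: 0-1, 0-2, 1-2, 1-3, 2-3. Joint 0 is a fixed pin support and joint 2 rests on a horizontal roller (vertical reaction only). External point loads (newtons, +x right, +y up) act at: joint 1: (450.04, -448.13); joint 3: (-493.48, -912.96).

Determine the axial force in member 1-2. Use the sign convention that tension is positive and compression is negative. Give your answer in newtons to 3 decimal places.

N=4 nodes, M=5 members, R=3 reactions → 2N=8, M+R=8
member 0 (0-1): L=1.6211, (cx,cy)=(0.5583,0.8297)
member 1 (0-2): L=1.7710, (cx,cy)=(1.0000,0.0000)
member 2 (1-2): L=1.5997, (cx,cy)=(0.5414,-0.8408)
member 3 (1-3): L=1.6959, (cx,cy)=(0.9995,0.0324)
member 4 (2-3): L=1.6270, (cx,cy)=(0.5095,0.8605)
solve A·x = −loads:
  F[0-1] = +192.7355 N (tension)
  F[0-2] = -151.0353 N (compression)
  F[1-2] = -721.3170 N (compression)
  F[1-3] = +48.0712 N (tension)
  F[2-3] = -1062.8242 N (compression)
  Rx@0 = +43.4400 N
  Ry@0 = -159.9069 N
  Ry@2 = +1520.9969 N

-721.317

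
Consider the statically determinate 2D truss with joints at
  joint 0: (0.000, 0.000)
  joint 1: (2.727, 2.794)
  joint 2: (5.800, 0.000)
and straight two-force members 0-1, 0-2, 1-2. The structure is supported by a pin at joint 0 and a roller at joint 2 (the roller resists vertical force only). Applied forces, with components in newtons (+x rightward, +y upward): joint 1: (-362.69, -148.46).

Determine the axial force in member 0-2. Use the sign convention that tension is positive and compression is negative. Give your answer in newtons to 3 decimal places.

N=3 nodes, M=3 members, R=3 reactions → 2N=6, M+R=6
member 0 (0-1): L=3.9042, (cx,cy)=(0.6985,0.7156)
member 1 (0-2): L=5.8000, (cx,cy)=(1.0000,0.0000)
member 2 (1-2): L=4.1533, (cx,cy)=(0.7399,-0.6727)
solve A·x = −loads:
  F[0-1] = -354.0557 N (compression)
  F[0-2] = -115.3912 N (compression)
  F[1-2] = +155.9558 N (tension)
  Rx@0 = +362.6900 N
  Ry@0 = +253.3747 N
  Ry@2 = -104.9147 N

-115.391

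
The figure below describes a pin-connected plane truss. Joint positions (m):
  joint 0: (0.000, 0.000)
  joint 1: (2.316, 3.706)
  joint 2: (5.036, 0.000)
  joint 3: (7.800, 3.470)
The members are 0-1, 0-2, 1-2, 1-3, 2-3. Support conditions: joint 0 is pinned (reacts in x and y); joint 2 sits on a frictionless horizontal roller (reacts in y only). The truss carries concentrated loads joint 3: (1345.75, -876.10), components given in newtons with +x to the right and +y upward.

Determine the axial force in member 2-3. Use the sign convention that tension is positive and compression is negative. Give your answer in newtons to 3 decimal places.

N=4 nodes, M=5 members, R=3 reactions → 2N=8, M+R=8
member 0 (0-1): L=4.3702, (cx,cy)=(0.5300,0.8480)
member 1 (0-2): L=5.0360, (cx,cy)=(1.0000,0.0000)
member 2 (1-2): L=4.5970, (cx,cy)=(0.5917,-0.8062)
member 3 (1-3): L=5.4891, (cx,cy)=(0.9991,-0.0430)
member 4 (2-3): L=4.4363, (cx,cy)=(0.6230,0.7822)
solve A·x = −loads:
  F[0-1] = +1660.4720 N (tension)
  F[0-2] = +465.7699 N (tension)
  F[1-2] = -1852.1536 N (compression)
  F[1-3] = +1977.6989 N (tension)
  F[2-3] = -1011.3570 N (compression)
  Rx@0 = -1345.7500 N
  Ry@0 = -1408.1201 N
  Ry@2 = +2284.2201 N

-1011.357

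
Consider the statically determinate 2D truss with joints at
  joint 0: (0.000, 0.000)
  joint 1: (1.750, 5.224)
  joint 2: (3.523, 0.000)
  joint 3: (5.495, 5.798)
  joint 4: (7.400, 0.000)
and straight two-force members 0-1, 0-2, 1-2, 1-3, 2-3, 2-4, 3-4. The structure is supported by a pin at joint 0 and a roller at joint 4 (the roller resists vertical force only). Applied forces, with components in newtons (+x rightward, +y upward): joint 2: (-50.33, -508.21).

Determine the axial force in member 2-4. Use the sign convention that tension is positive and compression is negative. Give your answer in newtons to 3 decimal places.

N=5 nodes, M=7 members, R=3 reactions → 2N=10, M+R=10
member 0 (0-1): L=5.5093, (cx,cy)=(0.3176,0.9482)
member 1 (0-2): L=3.5230, (cx,cy)=(1.0000,0.0000)
member 2 (1-2): L=5.5167, (cx,cy)=(0.3214,-0.9469)
member 3 (1-3): L=3.7887, (cx,cy)=(0.9885,0.1515)
member 4 (2-3): L=6.1242, (cx,cy)=(0.3220,0.9467)
member 5 (2-4): L=3.8770, (cx,cy)=(1.0000,0.0000)
member 6 (3-4): L=6.1029, (cx,cy)=(0.3121,-0.9500)
solve A·x = −loads:
  F[0-1] = -280.8036 N (compression)
  F[0-2] = +38.8653 N (tension)
  F[1-2] = +253.5515 N (tension)
  F[1-3] = -172.6773 N (compression)
  F[2-3] = +283.1933 N (tension)
  F[2-4] = +79.4952 N (tension)
  F[3-4] = -254.6741 N (compression)
  Rx@0 = +50.3300 N
  Ry@0 = +266.2608 N
  Ry@4 = +241.9492 N

79.495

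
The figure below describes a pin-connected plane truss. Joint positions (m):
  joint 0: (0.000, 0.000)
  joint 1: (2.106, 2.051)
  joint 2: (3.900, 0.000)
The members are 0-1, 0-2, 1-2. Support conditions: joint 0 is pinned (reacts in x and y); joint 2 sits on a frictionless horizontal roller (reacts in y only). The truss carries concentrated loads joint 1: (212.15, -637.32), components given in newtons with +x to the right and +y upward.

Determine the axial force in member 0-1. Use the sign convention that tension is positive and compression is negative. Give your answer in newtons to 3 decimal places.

N=3 nodes, M=3 members, R=3 reactions → 2N=6, M+R=6
member 0 (0-1): L=2.9397, (cx,cy)=(0.7164,0.6977)
member 1 (0-2): L=3.9000, (cx,cy)=(1.0000,0.0000)
member 2 (1-2): L=2.7249, (cx,cy)=(0.6584,-0.7527)
solve A·x = −loads:
  F[0-1] = -260.2847 N (compression)
  F[0-2] = +398.6178 N (tension)
  F[1-2] = -605.4574 N (compression)
  Rx@0 = -212.1500 N
  Ry@0 = +181.5981 N
  Ry@2 = +455.7219 N

-260.285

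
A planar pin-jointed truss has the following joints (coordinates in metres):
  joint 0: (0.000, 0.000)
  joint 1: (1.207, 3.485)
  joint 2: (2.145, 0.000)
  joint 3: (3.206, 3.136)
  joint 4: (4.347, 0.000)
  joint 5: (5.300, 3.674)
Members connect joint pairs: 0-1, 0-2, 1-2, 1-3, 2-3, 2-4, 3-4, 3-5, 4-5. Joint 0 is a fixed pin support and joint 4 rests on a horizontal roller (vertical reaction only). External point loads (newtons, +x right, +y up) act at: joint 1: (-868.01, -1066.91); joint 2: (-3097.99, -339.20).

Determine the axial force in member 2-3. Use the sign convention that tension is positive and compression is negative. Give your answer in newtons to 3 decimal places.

-216.819

N=6 nodes, M=9 members, R=3 reactions → 2N=12, M+R=12
member 0 (0-1): L=3.6881, (cx,cy)=(0.3273,0.9449)
member 1 (0-2): L=2.1450, (cx,cy)=(1.0000,0.0000)
member 2 (1-2): L=3.6090, (cx,cy)=(0.2599,-0.9656)
member 3 (1-3): L=2.0292, (cx,cy)=(0.9851,-0.1720)
member 4 (2-3): L=3.3106, (cx,cy)=(0.3205,0.9473)
member 5 (2-4): L=2.2020, (cx,cy)=(1.0000,0.0000)
member 6 (3-4): L=3.3371, (cx,cy)=(0.3419,-0.9397)
member 7 (3-5): L=2.1620, (cx,cy)=(0.9685,0.2488)
member 8 (4-5): L=3.7956, (cx,cy)=(0.2511,0.9680)
solve A·x = −loads:
  F[0-1] = -1733.8598 N (compression)
  F[0-2] = -3398.5616 N (compression)
  F[1-2] = +563.9636 N (tension)
  F[1-3] = +156.3246 N (tension)
  F[2-3] = -216.8190 N (compression)
  F[2-4] = -84.5083 N (compression)
  F[3-4] = +247.1644 N (tension)
  F[3-5] = +0.0000 N (tension)
  F[4-5] = -0.0000 N (compression)
  Rx@0 = +3966.0000 N
  Ry@0 = +1638.3783 N
  Ry@4 = -232.2683 N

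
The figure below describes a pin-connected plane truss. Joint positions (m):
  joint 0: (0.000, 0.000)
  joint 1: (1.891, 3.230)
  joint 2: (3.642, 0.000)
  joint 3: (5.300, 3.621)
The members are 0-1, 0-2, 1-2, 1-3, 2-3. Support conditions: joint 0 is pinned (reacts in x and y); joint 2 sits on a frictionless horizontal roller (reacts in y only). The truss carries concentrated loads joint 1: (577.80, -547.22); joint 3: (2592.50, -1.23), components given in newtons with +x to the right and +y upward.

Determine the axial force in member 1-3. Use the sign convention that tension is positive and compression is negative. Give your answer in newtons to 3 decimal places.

2754.736

N=4 nodes, M=5 members, R=3 reactions → 2N=8, M+R=8
member 0 (0-1): L=3.7428, (cx,cy)=(0.5052,0.8630)
member 1 (0-2): L=3.6420, (cx,cy)=(1.0000,0.0000)
member 2 (1-2): L=3.6741, (cx,cy)=(0.4766,-0.8791)
member 3 (1-3): L=3.4313, (cx,cy)=(0.9935,0.1139)
member 4 (2-3): L=3.9825, (cx,cy)=(0.4163,0.9092)
solve A·x = −loads:
  F[0-1] = +3276.3739 N (tension)
  F[0-2] = +1514.9691 N (tension)
  F[1-2] = -3481.5941 N (compression)
  F[1-3] = +2754.7361 N (tension)
  F[2-3] = -346.5944 N (compression)
  Rx@0 = -3170.3000 N
  Ry@0 = -2827.4557 N
  Ry@2 = +3375.9057 N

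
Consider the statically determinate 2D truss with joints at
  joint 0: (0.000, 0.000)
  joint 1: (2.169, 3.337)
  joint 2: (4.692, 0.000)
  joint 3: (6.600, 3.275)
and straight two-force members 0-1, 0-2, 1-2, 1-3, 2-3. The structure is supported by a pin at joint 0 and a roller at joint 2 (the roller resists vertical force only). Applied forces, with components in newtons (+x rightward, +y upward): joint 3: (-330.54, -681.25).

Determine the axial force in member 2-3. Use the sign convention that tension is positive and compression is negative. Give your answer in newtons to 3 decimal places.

N=4 nodes, M=5 members, R=3 reactions → 2N=8, M+R=8
member 0 (0-1): L=3.9800, (cx,cy)=(0.5450,0.8384)
member 1 (0-2): L=4.6920, (cx,cy)=(1.0000,0.0000)
member 2 (1-2): L=4.1834, (cx,cy)=(0.6031,-0.7977)
member 3 (1-3): L=4.4314, (cx,cy)=(0.9999,-0.0140)
member 4 (2-3): L=3.7903, (cx,cy)=(0.5034,0.8641)
solve A·x = −loads:
  F[0-1] = +55.2380 N (tension)
  F[0-2] = -360.6436 N (compression)
  F[1-2] = -59.2164 N (compression)
  F[1-3] = +65.8230 N (tension)
  F[2-3] = -787.3666 N (compression)
  Rx@0 = +330.5400 N
  Ry@0 = -46.3143 N
  Ry@2 = +727.5643 N

-787.367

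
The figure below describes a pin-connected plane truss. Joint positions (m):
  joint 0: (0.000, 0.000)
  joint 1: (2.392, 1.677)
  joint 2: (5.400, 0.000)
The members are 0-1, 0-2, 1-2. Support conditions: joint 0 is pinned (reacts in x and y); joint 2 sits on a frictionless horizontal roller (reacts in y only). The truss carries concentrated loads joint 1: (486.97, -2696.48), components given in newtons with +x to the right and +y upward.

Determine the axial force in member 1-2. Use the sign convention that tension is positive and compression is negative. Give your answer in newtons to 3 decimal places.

-2763.476

N=3 nodes, M=3 members, R=3 reactions → 2N=6, M+R=6
member 0 (0-1): L=2.9213, (cx,cy)=(0.8188,0.5741)
member 1 (0-2): L=5.4000, (cx,cy)=(1.0000,0.0000)
member 2 (1-2): L=3.4439, (cx,cy)=(0.8734,-0.4869)
solve A·x = −loads:
  F[0-1] = -2353.0800 N (compression)
  F[0-2] = +2413.7039 N (tension)
  F[1-2] = -2763.4760 N (compression)
  Rx@0 = -486.9700 N
  Ry@0 = +1350.8080 N
  Ry@2 = +1345.6720 N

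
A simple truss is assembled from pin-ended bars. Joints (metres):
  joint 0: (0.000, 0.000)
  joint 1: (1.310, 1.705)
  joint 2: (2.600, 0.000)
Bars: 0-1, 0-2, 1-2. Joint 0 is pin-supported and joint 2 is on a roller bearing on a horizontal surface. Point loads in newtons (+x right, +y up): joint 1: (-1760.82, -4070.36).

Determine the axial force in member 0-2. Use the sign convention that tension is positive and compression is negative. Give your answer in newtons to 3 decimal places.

N=3 nodes, M=3 members, R=3 reactions → 2N=6, M+R=6
member 0 (0-1): L=2.1501, (cx,cy)=(0.6093,0.7930)
member 1 (0-2): L=2.6000, (cx,cy)=(1.0000,0.0000)
member 2 (1-2): L=2.1380, (cx,cy)=(0.6034,-0.7975)
solve A·x = −loads:
  F[0-1] = -4002.9481 N (compression)
  F[0-2] = +678.0207 N (tension)
  F[1-2] = -1123.7373 N (compression)
  Rx@0 = +1760.8200 N
  Ry@0 = +3174.2163 N
  Ry@2 = +896.1437 N

678.021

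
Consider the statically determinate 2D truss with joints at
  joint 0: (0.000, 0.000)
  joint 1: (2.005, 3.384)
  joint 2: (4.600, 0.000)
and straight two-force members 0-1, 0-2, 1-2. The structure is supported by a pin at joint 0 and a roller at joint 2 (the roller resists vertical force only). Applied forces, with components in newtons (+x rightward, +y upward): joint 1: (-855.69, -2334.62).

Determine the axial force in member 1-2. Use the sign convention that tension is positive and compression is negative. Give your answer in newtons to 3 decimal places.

-489.075

N=3 nodes, M=3 members, R=3 reactions → 2N=6, M+R=6
member 0 (0-1): L=3.9334, (cx,cy)=(0.5097,0.8603)
member 1 (0-2): L=4.6000, (cx,cy)=(1.0000,0.0000)
member 2 (1-2): L=4.2644, (cx,cy)=(0.6085,-0.7935)
solve A·x = −loads:
  F[0-1] = -2262.5311 N (compression)
  F[0-2] = +297.6118 N (tension)
  F[1-2] = -489.0747 N (compression)
  Rx@0 = +855.6900 N
  Ry@0 = +1946.5204 N
  Ry@2 = +388.0996 N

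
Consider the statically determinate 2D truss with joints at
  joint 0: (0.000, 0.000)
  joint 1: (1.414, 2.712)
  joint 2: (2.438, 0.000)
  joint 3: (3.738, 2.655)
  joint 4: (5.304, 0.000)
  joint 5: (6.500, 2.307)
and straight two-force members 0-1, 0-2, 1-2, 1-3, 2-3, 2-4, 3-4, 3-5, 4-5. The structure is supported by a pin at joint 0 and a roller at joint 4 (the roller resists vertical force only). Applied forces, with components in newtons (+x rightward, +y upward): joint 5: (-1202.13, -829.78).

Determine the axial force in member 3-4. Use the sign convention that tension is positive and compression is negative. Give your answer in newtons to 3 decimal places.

495.818

N=6 nodes, M=9 members, R=3 reactions → 2N=12, M+R=12
member 0 (0-1): L=3.0585, (cx,cy)=(0.4623,0.8867)
member 1 (0-2): L=2.4380, (cx,cy)=(1.0000,0.0000)
member 2 (1-2): L=2.8989, (cx,cy)=(0.3532,-0.9355)
member 3 (1-3): L=2.3247, (cx,cy)=(0.9997,-0.0245)
member 4 (2-3): L=2.9562, (cx,cy)=(0.4398,0.8981)
member 5 (2-4): L=2.8660, (cx,cy)=(1.0000,0.0000)
member 6 (3-4): L=3.0824, (cx,cy)=(0.5080,-0.8613)
member 7 (3-5): L=2.7838, (cx,cy)=(0.9922,-0.1250)
member 8 (4-5): L=2.5986, (cx,cy)=(0.4602,0.8878)
solve A·x = −loads:
  F[0-1] = -378.6624 N (compression)
  F[0-2] = -1027.0667 N (compression)
  F[1-2] = +366.8896 N (tension)
  F[1-3] = -304.7548 N (compression)
  F[2-3] = -382.1742 N (compression)
  F[2-4] = -729.4034 N (compression)
  F[3-4] = +495.8176 N (tension)
  F[3-5] = -730.3511 N (compression)
  F[4-5] = -1037.4974 N (compression)
  Rx@0 = +1202.1300 N
  Ry@0 = +335.7649 N
  Ry@4 = +494.0151 N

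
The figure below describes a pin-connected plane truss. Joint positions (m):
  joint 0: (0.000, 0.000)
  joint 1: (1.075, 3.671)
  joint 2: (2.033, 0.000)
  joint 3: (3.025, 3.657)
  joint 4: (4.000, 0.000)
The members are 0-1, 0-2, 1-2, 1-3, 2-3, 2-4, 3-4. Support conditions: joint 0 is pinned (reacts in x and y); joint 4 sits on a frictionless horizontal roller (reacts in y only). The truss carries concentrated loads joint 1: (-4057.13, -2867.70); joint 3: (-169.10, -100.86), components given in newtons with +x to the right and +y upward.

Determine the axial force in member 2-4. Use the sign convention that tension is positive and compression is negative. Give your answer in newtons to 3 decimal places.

-808.117

N=5 nodes, M=7 members, R=3 reactions → 2N=10, M+R=10
member 0 (0-1): L=3.8252, (cx,cy)=(0.2810,0.9597)
member 1 (0-2): L=2.0330, (cx,cy)=(1.0000,0.0000)
member 2 (1-2): L=3.7939, (cx,cy)=(0.2525,-0.9676)
member 3 (1-3): L=1.9501, (cx,cy)=(1.0000,-0.0072)
member 4 (2-3): L=3.7892, (cx,cy)=(0.2618,0.9651)
member 5 (2-4): L=1.9670, (cx,cy)=(1.0000,0.0000)
member 6 (3-4): L=3.7847, (cx,cy)=(0.2576,-0.9662)
solve A·x = −loads:
  F[0-1] = -6251.5727 N (compression)
  F[0-2] = -2469.3266 N (compression)
  F[1-2] = +3225.7865 N (tension)
  F[1-3] = +1485.7288 N (tension)
  F[2-3] = -3234.0509 N (compression)
  F[2-4] = -808.1172 N (compression)
  F[3-4] = +3136.9386 N (tension)
  Rx@0 = +4226.2300 N
  Ry@0 = +5999.6210 N
  Ry@4 = -3031.0610 N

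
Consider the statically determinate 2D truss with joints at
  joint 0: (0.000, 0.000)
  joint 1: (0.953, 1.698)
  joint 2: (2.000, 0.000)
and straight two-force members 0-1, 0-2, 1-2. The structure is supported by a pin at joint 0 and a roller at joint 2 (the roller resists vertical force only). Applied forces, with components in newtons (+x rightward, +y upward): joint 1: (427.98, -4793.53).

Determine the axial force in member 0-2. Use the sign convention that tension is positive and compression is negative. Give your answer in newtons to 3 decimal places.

N=3 nodes, M=3 members, R=3 reactions → 2N=6, M+R=6
member 0 (0-1): L=1.9472, (cx,cy)=(0.4894,0.8720)
member 1 (0-2): L=2.0000, (cx,cy)=(1.0000,0.0000)
member 2 (1-2): L=1.9948, (cx,cy)=(0.5249,-0.8512)
solve A·x = −loads:
  F[0-1] = -2460.9586 N (compression)
  F[0-2] = +1632.4519 N (tension)
  F[1-2] = -3110.3066 N (compression)
  Rx@0 = -427.9800 N
  Ry@0 = +2146.0579 N
  Ry@2 = +2647.4721 N

1632.452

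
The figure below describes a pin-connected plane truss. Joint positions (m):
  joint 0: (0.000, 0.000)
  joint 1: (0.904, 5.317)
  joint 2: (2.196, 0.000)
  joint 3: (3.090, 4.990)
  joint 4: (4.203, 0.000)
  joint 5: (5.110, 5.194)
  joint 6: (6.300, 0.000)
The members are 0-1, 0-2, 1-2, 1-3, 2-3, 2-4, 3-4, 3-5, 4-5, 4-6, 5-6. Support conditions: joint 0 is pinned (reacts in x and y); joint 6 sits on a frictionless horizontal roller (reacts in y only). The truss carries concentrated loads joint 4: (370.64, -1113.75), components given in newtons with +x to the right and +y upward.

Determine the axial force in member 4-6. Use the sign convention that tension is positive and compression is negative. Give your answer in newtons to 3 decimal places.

N=7 nodes, M=11 members, R=3 reactions → 2N=14, M+R=14
member 0 (0-1): L=5.3933, (cx,cy)=(0.1676,0.9859)
member 1 (0-2): L=2.1960, (cx,cy)=(1.0000,0.0000)
member 2 (1-2): L=5.4717, (cx,cy)=(0.2361,-0.9717)
member 3 (1-3): L=2.2103, (cx,cy)=(0.9890,-0.1479)
member 4 (2-3): L=5.0695, (cx,cy)=(0.1764,0.9843)
member 5 (2-4): L=2.0070, (cx,cy)=(1.0000,0.0000)
member 6 (3-4): L=5.1126, (cx,cy)=(0.2177,-0.9760)
member 7 (3-5): L=2.0303, (cx,cy)=(0.9949,0.1005)
member 8 (4-5): L=5.2726, (cx,cy)=(0.1720,0.9851)
member 9 (4-6): L=2.0970, (cx,cy)=(1.0000,0.0000)
member 10 (5-6): L=5.3286, (cx,cy)=(0.2233,-0.9747)
solve A·x = −loads:
  F[0-1] = -376.0397 N (compression)
  F[0-2] = +433.6700 N (tension)
  F[1-2] = +405.9669 N (tension)
  F[1-3] = -160.6560 N (compression)
  F[2-3] = -400.7685 N (compression)
  F[2-4] = +600.2039 N (tension)
  F[3-4] = +348.2318 N (tension)
  F[3-5] = -306.9261 N (compression)
  F[4-5] = +785.5805 N (tension)
  F[4-6] = +170.2361 N (tension)
  F[5-6] = -762.2824 N (compression)
  Rx@0 = -370.6400 N
  Ry@0 = +370.7196 N
  Ry@6 = +743.0304 N

170.236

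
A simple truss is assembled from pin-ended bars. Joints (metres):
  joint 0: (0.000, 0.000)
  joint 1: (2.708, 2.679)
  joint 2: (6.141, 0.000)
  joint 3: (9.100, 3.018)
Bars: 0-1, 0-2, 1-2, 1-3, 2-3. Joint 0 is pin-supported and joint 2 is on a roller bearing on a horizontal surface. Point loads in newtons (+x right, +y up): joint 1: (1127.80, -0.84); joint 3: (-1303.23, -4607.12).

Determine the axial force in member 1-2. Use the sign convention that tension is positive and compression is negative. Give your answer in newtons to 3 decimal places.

-3075.386

N=4 nodes, M=5 members, R=3 reactions → 2N=8, M+R=8
member 0 (0-1): L=3.8092, (cx,cy)=(0.7109,0.7033)
member 1 (0-2): L=6.1410, (cx,cy)=(1.0000,0.0000)
member 2 (1-2): L=4.3546, (cx,cy)=(0.7884,-0.6152)
member 3 (1-3): L=6.4010, (cx,cy)=(0.9986,0.0530)
member 4 (2-3): L=4.2266, (cx,cy)=(0.7001,0.7141)
solve A·x = −loads:
  F[0-1] = +2944.6852 N (tension)
  F[0-2] = -2268.8158 N (compression)
  F[1-2] = -3075.3860 N (compression)
  F[1-3] = +3394.8675 N (tension)
  F[2-3] = -6703.8738 N (compression)
  Rx@0 = +175.4300 N
  Ry@0 = -2070.9677 N
  Ry@2 = +6678.9277 N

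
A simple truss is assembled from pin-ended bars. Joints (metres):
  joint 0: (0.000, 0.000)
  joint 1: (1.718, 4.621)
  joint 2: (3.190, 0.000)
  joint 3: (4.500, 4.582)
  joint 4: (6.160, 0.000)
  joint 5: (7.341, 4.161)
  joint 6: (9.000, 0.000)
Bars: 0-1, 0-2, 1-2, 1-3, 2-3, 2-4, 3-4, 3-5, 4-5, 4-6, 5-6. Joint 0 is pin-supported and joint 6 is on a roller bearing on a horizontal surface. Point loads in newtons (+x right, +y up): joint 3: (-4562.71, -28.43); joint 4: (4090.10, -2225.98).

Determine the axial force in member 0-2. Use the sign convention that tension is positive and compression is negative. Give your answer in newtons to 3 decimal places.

657.441

N=7 nodes, M=11 members, R=3 reactions → 2N=14, M+R=14
member 0 (0-1): L=4.9300, (cx,cy)=(0.3485,0.9373)
member 1 (0-2): L=3.1900, (cx,cy)=(1.0000,0.0000)
member 2 (1-2): L=4.8498, (cx,cy)=(0.3035,-0.9528)
member 3 (1-3): L=2.7823, (cx,cy)=(0.9999,-0.0140)
member 4 (2-3): L=4.7656, (cx,cy)=(0.2749,0.9615)
member 5 (2-4): L=2.9700, (cx,cy)=(1.0000,0.0000)
member 6 (3-4): L=4.8734, (cx,cy)=(0.3406,-0.9402)
member 7 (3-5): L=2.8720, (cx,cy)=(0.9892,-0.1466)
member 8 (4-5): L=4.3254, (cx,cy)=(0.2730,0.9620)
member 9 (4-6): L=2.8400, (cx,cy)=(1.0000,0.0000)
member 10 (5-6): L=4.4795, (cx,cy)=(0.3704,-0.9289)
solve A·x = −loads:
  F[0-1] = -3242.8308 N (compression)
  F[0-2] = +657.4413 N (tension)
  F[1-2] = +3221.0608 N (tension)
  F[1-3] = -2107.9101 N (compression)
  F[2-3] = -3192.0793 N (compression)
  F[2-4] = +2512.5554 N (tension)
  F[3-4] = +3121.5961 N (tension)
  F[3-5] = +519.8746 N (tension)
  F[4-5] = -736.9474 N (compression)
  F[4-6] = -313.0417 N (compression)
  F[5-6] = +845.2564 N (tension)
  Rx@0 = +472.6100 N
  Ry@0 = +3039.5617 N
  Ry@6 = -785.1517 N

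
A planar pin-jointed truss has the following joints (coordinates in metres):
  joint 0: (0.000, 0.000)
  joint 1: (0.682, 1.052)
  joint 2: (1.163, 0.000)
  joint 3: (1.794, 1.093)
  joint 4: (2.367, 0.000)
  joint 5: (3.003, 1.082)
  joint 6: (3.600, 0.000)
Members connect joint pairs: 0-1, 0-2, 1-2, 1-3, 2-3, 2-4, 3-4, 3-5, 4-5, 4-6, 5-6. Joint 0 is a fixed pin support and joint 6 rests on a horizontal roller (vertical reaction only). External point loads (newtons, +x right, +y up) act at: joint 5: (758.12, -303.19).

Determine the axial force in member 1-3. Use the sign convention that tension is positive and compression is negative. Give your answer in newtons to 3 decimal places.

193.192

N=7 nodes, M=11 members, R=3 reactions → 2N=14, M+R=14
member 0 (0-1): L=1.2537, (cx,cy)=(0.5440,0.8391)
member 1 (0-2): L=1.1630, (cx,cy)=(1.0000,0.0000)
member 2 (1-2): L=1.1567, (cx,cy)=(0.4158,-0.9094)
member 3 (1-3): L=1.1128, (cx,cy)=(0.9993,0.0368)
member 4 (2-3): L=1.2621, (cx,cy)=(0.5000,0.8660)
member 5 (2-4): L=1.2040, (cx,cy)=(1.0000,0.0000)
member 6 (3-4): L=1.2341, (cx,cy)=(0.4643,-0.8857)
member 7 (3-5): L=1.2091, (cx,cy)=(1.0000,-0.0091)
member 8 (4-5): L=1.2551, (cx,cy)=(0.5067,0.8621)
member 9 (4-6): L=1.2330, (cx,cy)=(1.0000,0.0000)
member 10 (5-6): L=1.2358, (cx,cy)=(0.4831,-0.8756)
solve A·x = −loads:
  F[0-1] = +211.6296 N (tension)
  F[0-2] = +642.9980 N (tension)
  F[1-2] = -187.4326 N (compression)
  F[1-3] = +193.1916 N (tension)
  F[2-3] = +196.8268 N (tension)
  F[2-4] = +466.6513 N (tension)
  F[3-4] = -204.4704 N (compression)
  F[3-5] = +386.4222 N (tension)
  F[4-5] = +210.0618 N (tension)
  F[4-6] = +265.2667 N (tension)
  F[5-6] = -549.0942 N (compression)
  Rx@0 = -758.1200 N
  Ry@0 = -177.5782 N
  Ry@6 = +480.7682 N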